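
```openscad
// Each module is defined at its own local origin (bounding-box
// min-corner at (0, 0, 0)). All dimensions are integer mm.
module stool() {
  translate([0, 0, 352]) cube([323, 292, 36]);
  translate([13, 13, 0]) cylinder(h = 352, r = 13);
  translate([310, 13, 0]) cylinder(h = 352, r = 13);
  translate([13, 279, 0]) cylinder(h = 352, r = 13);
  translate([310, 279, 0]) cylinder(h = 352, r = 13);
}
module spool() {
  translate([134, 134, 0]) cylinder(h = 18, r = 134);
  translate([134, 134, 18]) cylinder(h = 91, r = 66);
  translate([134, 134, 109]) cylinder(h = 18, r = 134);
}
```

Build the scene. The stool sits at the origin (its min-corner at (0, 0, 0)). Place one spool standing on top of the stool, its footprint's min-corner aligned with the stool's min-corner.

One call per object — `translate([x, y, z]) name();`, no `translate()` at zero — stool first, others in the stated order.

stool();
translate([0, 0, 388]) spool();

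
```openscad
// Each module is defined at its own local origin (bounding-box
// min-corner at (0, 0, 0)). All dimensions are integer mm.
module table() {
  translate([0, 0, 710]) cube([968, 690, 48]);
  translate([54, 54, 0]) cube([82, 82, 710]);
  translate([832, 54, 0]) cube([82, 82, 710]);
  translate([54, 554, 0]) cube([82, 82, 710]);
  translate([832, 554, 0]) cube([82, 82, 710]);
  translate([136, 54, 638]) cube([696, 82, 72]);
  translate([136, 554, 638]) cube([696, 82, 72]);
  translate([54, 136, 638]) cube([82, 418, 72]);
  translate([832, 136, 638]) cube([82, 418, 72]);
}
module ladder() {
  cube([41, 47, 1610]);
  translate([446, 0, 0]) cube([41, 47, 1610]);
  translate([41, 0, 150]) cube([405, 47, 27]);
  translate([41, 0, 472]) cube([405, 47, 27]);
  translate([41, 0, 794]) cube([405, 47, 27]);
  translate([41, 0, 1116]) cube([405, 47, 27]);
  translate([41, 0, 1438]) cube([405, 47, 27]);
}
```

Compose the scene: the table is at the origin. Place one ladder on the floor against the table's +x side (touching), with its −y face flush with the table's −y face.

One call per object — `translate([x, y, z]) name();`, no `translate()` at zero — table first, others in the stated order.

table();
translate([968, 0, 0]) ladder();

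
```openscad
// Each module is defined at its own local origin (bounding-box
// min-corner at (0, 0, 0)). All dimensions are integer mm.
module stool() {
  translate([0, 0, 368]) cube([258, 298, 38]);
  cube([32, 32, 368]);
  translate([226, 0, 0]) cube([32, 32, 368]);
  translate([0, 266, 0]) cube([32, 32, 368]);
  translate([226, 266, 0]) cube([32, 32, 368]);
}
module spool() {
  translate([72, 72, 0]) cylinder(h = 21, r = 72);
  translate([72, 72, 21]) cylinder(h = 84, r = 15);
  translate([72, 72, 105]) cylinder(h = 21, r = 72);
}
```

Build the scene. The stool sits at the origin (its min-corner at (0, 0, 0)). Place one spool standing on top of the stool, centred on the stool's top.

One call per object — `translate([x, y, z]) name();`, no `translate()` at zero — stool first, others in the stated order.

stool();
translate([57, 77, 406]) spool();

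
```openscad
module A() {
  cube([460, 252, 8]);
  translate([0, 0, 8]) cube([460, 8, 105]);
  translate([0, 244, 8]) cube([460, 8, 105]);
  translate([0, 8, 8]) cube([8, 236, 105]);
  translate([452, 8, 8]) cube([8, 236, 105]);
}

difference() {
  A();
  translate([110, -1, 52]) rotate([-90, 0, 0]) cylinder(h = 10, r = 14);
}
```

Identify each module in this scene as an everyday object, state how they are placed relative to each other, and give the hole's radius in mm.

The subtracted cylinder has r = 14 mm.

A is an open box. The open box has a circular hole through its front wall. The hole's radius is 14 mm.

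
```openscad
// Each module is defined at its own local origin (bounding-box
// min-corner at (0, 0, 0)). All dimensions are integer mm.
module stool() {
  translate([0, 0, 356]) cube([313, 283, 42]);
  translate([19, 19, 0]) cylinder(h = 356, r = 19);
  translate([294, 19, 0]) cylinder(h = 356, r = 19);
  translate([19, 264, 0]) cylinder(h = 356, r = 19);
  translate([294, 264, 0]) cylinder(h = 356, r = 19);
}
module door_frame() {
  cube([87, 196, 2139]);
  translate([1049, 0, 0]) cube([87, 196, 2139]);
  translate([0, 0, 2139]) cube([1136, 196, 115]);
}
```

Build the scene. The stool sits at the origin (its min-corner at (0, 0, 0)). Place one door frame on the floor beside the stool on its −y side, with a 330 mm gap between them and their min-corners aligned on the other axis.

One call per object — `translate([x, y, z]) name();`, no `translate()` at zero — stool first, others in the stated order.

stool();
translate([0, -526, 0]) door_frame();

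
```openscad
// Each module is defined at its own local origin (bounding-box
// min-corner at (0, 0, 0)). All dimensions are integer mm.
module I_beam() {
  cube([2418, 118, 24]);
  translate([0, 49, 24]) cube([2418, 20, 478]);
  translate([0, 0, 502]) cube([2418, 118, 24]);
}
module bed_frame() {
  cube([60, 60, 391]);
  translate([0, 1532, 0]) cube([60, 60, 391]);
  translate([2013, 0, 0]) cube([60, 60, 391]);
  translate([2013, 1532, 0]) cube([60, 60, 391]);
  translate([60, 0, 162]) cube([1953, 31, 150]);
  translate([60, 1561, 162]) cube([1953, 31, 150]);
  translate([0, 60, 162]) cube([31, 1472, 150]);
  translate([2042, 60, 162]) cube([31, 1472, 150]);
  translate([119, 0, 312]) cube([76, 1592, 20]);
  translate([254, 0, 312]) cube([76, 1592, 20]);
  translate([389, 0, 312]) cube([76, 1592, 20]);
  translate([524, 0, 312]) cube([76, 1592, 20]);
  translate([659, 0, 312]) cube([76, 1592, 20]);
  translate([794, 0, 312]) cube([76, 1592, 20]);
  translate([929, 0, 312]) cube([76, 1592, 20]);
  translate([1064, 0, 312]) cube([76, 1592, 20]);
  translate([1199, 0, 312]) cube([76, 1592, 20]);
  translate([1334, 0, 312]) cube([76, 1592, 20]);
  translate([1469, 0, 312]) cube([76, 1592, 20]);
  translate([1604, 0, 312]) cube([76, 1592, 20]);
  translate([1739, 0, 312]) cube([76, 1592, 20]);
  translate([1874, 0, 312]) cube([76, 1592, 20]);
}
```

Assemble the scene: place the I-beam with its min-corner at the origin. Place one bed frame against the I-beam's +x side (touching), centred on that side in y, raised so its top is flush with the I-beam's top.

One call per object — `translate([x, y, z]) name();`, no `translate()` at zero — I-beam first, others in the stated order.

I_beam();
translate([2418, -737, 135]) bed_frame();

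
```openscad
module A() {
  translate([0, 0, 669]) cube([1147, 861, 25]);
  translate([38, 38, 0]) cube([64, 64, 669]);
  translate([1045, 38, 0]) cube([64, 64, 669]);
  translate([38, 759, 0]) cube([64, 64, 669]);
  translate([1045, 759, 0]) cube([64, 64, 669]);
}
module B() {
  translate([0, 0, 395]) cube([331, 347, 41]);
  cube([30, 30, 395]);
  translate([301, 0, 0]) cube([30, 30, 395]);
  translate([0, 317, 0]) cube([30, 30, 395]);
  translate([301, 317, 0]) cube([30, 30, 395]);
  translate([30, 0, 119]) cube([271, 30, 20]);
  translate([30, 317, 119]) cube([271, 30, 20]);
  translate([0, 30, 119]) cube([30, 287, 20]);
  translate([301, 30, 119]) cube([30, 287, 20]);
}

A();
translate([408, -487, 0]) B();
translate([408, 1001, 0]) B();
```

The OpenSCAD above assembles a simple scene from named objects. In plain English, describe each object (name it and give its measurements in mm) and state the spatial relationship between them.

A is a rectangular dining table. The top is 1147×861×25 mm with its upper surface at z = 694 mm. It stands on four 64×64 mm square legs, each inset 38 mm from the nearest pair of top edges, running from the floor to the underside of the top.

B is a four-legged stool. The seat is 331×347 mm, 41 mm thick, top at z = 436 mm. It stands on four square legs, each 30×30 mm in cross-section, from z = 0 to the seat underside, each flush with a corner of the seat. Four stretchers, 30 mm wide and 20 mm tall, connect adjacent legs with their undersides at z = 119 mm, each running between the inner faces of the legs it joins and aligned with the legs' outer faces on the other axis.

Two stools sit around the table at the −y, +y sides.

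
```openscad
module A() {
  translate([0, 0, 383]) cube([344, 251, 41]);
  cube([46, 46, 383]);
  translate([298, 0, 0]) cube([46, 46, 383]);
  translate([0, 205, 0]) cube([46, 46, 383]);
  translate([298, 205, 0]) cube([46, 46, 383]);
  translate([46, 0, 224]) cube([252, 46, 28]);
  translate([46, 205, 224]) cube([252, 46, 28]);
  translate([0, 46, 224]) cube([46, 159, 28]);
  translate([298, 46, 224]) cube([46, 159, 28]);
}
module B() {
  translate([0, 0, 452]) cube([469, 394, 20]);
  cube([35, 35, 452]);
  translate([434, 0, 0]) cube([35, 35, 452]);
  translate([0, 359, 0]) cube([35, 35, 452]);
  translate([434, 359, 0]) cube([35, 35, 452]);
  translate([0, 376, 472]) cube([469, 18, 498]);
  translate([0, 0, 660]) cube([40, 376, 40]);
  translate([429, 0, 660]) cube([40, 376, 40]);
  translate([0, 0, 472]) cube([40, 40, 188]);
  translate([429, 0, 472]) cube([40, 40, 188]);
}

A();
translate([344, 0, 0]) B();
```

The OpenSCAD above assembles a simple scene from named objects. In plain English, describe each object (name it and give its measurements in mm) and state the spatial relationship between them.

A is a four-legged stool. The seat is 344×251 mm, 41 mm thick, top at z = 424 mm. It stands on four square legs, each 46×46 mm in cross-section, from z = 0 to the seat underside, each flush with a corner of the seat. Four stretchers, 46 mm wide and 28 mm tall, connect adjacent legs with their undersides at z = 224 mm, each running between the inner faces of the legs it joins and aligned with the legs' outer faces on the other axis.

B is a chair. The seat is a 469×394×20 mm slab with its top at z = 472 mm, on four 35×35 mm corner legs (flush with the seat edges, standing on z = 0). A flat backrest 18 mm thick, 498 mm tall, spans the full seat width and rises from the seat top along its +y edge, rear face flush with the rear of the seat. Two armrests of 40×40 mm section run along each side from the seat's front edge to the front of the backrest, top faces 228 mm above the seat top and outer faces flush with the seat's x-edges; a 40×40 mm post under the front of each armrest stands on the seat at the front corner.

The chair is against the stool's +x side, with their −y faces flush.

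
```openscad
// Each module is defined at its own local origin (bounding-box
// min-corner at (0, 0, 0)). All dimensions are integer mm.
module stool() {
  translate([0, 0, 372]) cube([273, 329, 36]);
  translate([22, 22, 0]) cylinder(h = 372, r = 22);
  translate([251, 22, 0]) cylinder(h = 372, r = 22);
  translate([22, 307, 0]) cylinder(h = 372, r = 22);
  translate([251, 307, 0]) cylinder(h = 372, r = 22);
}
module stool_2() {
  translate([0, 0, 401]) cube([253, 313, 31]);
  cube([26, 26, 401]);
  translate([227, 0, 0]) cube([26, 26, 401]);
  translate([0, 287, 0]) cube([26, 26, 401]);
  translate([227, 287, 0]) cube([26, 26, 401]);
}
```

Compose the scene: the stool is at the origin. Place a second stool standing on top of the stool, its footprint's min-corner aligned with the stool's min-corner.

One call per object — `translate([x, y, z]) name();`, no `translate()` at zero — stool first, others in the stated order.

stool();
translate([0, 0, 408]) stool_2();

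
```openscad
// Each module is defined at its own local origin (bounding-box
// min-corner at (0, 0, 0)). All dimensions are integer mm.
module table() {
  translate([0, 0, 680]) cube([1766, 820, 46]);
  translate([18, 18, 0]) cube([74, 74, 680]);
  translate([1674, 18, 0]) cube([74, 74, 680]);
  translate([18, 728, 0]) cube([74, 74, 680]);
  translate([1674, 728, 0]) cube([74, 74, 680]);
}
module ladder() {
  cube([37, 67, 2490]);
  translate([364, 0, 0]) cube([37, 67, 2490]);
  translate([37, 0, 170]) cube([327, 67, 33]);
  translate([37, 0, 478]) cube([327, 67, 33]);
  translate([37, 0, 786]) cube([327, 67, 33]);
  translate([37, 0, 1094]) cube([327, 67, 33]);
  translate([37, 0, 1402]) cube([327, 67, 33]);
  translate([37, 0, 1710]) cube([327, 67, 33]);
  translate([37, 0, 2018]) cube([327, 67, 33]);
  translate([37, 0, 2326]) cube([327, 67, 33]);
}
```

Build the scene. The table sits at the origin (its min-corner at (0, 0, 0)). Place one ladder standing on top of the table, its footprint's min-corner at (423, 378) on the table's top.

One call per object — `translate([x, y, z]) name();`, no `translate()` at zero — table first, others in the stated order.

table();
translate([423, 378, 726]) ladder();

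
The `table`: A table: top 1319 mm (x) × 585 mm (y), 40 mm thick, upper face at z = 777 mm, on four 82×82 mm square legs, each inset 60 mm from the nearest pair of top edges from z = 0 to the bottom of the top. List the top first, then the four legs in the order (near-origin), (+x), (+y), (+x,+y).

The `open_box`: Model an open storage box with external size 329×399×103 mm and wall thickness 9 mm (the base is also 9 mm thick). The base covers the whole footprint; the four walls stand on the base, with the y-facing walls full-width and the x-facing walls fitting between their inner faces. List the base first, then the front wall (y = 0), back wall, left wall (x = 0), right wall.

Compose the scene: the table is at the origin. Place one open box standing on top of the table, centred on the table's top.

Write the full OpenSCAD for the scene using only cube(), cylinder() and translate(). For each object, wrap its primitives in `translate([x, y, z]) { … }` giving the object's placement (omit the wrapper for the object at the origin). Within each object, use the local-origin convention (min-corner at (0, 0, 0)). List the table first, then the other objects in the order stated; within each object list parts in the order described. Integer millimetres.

translate([0, 0, 737]) cube([1319, 585, 40]);
translate([60, 60, 0]) cube([82, 82, 737]);
translate([1177, 60, 0]) cube([82, 82, 737]);
translate([60, 443, 0]) cube([82, 82, 737]);
translate([1177, 443, 0]) cube([82, 82, 737]);
translate([495, 93, 777]) {
  cube([329, 399, 9]);
  translate([0, 0, 9]) cube([329, 9, 94]);
  translate([0, 390, 9]) cube([329, 9, 94]);
  translate([0, 9, 9]) cube([9, 381, 94]);
  translate([320, 9, 9]) cube([9, 381, 94]);
}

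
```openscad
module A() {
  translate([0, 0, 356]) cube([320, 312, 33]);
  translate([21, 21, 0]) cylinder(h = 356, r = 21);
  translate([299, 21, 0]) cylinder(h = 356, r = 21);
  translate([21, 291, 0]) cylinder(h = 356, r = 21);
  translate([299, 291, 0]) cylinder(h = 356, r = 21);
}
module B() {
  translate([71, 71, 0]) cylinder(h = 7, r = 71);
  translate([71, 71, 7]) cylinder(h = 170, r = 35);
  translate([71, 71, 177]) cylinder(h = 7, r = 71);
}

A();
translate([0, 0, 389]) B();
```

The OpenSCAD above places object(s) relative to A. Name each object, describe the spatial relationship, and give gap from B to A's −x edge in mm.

A is a stool. B is a spool. The spool is on top of the stool. The gap from the spool to the stool's −x edge is 0 mm.

The spool's min-x is at 0; the stool's min-x is 0; gap = 0 mm.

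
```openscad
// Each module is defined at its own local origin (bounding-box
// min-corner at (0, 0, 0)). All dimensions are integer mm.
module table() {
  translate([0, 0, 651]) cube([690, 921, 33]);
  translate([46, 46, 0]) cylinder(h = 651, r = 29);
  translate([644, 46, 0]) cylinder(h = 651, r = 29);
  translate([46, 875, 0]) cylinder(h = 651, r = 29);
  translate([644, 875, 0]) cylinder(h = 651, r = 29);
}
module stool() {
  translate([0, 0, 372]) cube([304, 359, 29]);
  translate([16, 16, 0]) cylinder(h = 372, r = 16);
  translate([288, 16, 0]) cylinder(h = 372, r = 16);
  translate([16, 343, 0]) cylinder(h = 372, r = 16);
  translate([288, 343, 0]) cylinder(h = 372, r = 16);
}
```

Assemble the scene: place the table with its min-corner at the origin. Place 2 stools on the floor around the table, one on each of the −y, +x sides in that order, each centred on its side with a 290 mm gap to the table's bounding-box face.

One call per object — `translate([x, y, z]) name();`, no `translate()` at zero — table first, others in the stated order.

table();
translate([193, -649, 0]) stool();
translate([980, 281, 0]) stool();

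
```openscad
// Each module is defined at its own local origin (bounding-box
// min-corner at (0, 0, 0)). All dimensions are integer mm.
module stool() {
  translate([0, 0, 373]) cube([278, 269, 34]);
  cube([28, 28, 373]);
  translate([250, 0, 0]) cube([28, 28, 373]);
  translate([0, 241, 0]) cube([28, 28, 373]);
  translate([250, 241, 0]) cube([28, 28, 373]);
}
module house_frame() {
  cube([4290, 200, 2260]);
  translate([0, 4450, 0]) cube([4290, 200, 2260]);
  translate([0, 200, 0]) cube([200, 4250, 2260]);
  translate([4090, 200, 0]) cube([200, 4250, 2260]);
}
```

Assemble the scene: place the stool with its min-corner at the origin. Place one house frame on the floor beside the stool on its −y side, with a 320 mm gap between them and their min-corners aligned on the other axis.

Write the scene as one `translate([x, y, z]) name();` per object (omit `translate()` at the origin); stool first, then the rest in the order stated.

stool();
translate([0, -4970, 0]) house_frame();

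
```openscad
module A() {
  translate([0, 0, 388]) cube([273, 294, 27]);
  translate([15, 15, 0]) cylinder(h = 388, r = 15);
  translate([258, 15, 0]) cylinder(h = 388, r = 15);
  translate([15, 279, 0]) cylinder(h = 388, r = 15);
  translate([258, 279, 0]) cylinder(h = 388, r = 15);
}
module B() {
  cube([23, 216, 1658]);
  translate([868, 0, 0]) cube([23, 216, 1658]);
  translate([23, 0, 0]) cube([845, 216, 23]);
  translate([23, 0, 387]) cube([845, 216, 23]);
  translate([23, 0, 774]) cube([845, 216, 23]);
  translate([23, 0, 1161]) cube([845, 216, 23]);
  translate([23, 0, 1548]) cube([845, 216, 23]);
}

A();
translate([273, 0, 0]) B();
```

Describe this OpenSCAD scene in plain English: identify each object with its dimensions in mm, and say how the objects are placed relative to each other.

A is a four-legged stool. The seat is 273×294 mm, 27 mm thick, top at z = 415 mm. It stands on four round legs, each 30 mm in diameter, from z = 0 to the seat underside, each leg's axis is inset half a diameter from the nearest pair of seat edges (so the leg's bounding box is flush with the corner).

B is a bookshelf 891 mm wide overall, 216 mm deep and 1658 mm tall. The two sides are 23 mm thick vertical panels. 5 horizontal shelves of 23 mm thickness span between the inner faces of the sides; the lowest shelf sits on the floor and shelves are stacked with a clear vertical gap of 364 mm between each pair.

The bookshelf is against the stool's +x side, with their −y faces flush.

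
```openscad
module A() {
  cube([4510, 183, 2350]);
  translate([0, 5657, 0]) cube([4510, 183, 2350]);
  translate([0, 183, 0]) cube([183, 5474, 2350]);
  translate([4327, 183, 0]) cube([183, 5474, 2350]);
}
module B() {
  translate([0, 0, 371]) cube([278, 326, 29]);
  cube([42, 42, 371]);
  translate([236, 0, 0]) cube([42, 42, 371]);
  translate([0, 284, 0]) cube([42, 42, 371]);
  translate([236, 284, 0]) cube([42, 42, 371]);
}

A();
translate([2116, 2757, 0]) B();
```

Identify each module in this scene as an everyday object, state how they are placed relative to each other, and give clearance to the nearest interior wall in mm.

Clearances: x = 1933, y = 2574; minimum 1933 mm.

A is a house frame. B is a stool. The stool sits inside the house frame, centred. The clearance to the nearest interior wall is 1933 mm.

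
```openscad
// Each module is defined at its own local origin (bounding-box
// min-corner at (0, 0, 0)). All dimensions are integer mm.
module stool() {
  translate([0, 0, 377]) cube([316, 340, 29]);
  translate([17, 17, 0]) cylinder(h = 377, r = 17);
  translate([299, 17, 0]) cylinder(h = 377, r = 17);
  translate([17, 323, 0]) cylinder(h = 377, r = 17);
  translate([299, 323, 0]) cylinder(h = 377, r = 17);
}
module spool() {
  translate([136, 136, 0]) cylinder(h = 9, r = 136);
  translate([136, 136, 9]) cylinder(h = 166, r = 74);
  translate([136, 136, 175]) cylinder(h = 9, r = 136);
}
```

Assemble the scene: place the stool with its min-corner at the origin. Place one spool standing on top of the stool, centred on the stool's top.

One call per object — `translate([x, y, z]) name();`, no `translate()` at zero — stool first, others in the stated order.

stool();
translate([22, 34, 406]) spool();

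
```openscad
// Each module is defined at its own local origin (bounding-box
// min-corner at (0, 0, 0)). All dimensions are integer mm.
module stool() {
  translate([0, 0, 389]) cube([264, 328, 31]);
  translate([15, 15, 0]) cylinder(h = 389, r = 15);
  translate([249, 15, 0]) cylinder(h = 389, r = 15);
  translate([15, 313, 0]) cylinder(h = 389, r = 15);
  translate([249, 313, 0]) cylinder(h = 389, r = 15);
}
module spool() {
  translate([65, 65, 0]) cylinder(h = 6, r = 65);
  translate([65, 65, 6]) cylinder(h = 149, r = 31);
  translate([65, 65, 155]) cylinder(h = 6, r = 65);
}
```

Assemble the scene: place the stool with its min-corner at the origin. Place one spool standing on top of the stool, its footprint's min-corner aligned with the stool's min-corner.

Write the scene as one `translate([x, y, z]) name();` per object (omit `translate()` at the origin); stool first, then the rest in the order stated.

stool();
translate([0, 0, 420]) spool();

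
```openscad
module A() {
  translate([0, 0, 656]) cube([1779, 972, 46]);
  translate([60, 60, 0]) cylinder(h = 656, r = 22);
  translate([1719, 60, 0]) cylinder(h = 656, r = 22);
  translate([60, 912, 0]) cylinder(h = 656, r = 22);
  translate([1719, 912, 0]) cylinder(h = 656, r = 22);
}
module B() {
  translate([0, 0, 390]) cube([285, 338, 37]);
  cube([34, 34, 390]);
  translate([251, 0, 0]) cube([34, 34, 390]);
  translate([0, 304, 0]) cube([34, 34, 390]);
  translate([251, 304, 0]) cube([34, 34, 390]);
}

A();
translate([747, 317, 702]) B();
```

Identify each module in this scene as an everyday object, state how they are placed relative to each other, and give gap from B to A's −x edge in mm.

A is a table. B is a stool. The stool is on top of the table, centred. The gap from the stool to the table's −x edge is 747 mm.

The stool's min-x is at 747; the table's min-x is 0; gap = 747 mm.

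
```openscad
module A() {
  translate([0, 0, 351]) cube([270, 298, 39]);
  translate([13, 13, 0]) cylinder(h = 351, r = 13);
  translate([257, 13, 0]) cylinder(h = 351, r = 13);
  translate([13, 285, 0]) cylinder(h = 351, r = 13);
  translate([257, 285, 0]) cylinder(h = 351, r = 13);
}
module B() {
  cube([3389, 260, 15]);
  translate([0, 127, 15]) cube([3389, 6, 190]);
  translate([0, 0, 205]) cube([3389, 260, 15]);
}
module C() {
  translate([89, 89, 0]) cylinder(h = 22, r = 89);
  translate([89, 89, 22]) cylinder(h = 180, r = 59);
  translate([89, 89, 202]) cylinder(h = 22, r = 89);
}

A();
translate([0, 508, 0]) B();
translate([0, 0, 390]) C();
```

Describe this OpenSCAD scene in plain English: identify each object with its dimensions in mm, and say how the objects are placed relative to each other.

A is a four-legged stool. The seat is a 270×298×39 mm slab whose top surface is at z = 390 mm; four round legs, each 26 mm in diameter, run from the floor (z = 0) to the underside of the seat, each leg's axis is inset half a diameter from the nearest pair of seat edges (so the leg's bounding box is flush with the corner).

B is an I-beam lying along x, 3389 mm long. Overall section height 220 mm. Two flanges 260 mm wide (y) and 15 mm thick, one on the floor and one at the top; a web 6 mm thick runs between them, centred on the flange width.

C is a spool: two coaxial disc flanges of radius 89 mm and thickness 22 mm, joined by a core cylinder of radius 59 mm and height 180 mm. The lower flange rests on z = 0 and the three cylinders share a vertical axis.

The I-beam is on the floor beside the stool on its +y side. The spool is on top of the stool.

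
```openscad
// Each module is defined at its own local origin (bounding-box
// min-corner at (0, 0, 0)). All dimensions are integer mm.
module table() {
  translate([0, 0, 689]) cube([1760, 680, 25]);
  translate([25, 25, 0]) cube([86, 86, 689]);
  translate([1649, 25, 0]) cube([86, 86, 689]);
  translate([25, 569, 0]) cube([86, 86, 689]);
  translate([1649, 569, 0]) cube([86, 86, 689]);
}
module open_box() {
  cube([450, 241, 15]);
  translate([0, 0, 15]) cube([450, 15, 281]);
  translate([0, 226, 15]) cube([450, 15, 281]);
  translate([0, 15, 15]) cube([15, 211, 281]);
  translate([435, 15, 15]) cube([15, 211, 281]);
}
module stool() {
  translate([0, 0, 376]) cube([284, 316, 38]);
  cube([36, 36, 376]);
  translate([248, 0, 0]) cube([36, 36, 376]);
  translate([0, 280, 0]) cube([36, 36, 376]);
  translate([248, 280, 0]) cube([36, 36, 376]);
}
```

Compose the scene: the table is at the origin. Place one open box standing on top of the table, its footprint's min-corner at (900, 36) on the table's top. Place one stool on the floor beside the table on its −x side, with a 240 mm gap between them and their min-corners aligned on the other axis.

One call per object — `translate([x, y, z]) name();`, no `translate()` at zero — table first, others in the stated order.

table();
translate([900, 36, 714]) open_box();
translate([-524, 0, 0]) stool();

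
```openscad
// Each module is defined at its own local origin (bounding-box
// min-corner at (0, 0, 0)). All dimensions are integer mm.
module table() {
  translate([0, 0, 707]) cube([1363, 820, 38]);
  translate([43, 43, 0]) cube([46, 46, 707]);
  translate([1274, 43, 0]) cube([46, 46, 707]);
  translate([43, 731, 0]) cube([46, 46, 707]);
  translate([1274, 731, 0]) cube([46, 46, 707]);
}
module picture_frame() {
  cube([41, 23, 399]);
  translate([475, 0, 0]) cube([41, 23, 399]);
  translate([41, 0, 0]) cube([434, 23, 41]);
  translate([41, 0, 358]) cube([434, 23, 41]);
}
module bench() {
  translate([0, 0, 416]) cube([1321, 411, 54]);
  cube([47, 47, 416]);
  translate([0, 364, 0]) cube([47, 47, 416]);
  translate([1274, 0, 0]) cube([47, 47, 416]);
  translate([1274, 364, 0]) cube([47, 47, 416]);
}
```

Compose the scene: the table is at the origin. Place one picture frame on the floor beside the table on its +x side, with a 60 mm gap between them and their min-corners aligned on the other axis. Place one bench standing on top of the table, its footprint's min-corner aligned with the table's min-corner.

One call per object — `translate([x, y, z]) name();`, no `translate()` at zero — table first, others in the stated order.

table();
translate([1423, 0, 0]) picture_frame();
translate([0, 0, 745]) bench();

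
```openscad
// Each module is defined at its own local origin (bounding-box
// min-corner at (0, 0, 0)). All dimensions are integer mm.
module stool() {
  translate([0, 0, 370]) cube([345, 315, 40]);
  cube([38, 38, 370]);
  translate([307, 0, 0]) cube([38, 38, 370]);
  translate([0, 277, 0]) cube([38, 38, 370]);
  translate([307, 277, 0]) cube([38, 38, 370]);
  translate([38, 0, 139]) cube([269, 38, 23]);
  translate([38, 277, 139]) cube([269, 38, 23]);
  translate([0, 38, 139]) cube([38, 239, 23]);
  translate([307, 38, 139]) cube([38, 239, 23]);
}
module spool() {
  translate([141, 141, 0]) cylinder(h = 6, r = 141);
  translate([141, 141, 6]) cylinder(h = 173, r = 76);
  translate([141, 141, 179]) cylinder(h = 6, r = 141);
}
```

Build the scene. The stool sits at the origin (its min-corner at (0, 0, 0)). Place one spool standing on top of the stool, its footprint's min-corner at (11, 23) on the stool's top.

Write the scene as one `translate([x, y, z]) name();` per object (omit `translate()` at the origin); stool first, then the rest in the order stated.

stool();
translate([11, 23, 410]) spool();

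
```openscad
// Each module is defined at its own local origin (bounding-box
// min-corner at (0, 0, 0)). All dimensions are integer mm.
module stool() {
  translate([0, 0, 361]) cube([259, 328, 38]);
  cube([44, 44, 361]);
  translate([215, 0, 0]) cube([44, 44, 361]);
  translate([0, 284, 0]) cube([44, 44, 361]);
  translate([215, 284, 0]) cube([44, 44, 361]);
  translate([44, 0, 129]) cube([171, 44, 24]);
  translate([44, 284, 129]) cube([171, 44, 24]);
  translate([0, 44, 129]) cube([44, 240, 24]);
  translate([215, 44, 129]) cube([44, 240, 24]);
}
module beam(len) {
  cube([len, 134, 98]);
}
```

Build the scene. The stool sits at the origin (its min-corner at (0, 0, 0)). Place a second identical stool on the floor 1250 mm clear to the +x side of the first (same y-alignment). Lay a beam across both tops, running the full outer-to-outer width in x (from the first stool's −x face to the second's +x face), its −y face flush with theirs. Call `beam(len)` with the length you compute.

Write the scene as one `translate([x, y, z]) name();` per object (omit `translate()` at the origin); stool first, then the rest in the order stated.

stool();
translate([1509, 0, 0]) stool();
translate([0, 0, 399]) beam(1768);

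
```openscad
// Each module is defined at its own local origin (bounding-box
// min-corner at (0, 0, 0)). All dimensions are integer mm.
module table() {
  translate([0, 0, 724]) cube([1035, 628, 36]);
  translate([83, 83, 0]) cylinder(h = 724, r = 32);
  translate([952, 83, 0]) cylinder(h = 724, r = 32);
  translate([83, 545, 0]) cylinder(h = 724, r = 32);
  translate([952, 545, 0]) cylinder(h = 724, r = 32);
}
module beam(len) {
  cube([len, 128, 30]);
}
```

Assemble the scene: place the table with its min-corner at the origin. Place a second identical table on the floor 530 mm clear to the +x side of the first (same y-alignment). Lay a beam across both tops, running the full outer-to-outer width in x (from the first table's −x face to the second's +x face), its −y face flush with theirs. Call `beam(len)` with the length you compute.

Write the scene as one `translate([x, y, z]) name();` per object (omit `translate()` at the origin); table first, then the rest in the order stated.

table();
translate([1565, 0, 0]) table();
translate([0, 0, 760]) beam(2600);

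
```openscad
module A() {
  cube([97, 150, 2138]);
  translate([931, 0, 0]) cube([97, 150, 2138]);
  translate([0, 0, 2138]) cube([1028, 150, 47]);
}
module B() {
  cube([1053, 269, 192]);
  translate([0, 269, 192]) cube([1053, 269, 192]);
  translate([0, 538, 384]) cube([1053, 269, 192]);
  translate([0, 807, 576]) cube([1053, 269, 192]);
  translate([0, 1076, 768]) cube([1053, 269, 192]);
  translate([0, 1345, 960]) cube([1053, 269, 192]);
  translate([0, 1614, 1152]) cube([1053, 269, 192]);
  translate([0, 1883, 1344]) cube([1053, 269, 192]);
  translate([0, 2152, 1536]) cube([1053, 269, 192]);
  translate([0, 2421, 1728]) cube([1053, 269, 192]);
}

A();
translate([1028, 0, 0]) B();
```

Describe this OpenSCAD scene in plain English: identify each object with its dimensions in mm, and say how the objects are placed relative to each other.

A is a door frame. The clear opening is 834 mm wide and 2138 mm high. Two 97 mm wide jambs, 150 mm deep, stand either side of the opening from the floor to the top of the opening. A 47 mm thick head sits across the top of both jambs, spanning the full outside width of the frame.

B is a straight staircase of 10 solid steps. Each step is 1053 mm wide (x), 269 mm deep (y, the going) and 192 mm tall (the rise). The first step rests on the floor; each subsequent step sits one going further in +y and one rise higher in +z, directly behind and above the previous step with no overlap.

The staircase is against the door frame's +x side, with their −y faces flush.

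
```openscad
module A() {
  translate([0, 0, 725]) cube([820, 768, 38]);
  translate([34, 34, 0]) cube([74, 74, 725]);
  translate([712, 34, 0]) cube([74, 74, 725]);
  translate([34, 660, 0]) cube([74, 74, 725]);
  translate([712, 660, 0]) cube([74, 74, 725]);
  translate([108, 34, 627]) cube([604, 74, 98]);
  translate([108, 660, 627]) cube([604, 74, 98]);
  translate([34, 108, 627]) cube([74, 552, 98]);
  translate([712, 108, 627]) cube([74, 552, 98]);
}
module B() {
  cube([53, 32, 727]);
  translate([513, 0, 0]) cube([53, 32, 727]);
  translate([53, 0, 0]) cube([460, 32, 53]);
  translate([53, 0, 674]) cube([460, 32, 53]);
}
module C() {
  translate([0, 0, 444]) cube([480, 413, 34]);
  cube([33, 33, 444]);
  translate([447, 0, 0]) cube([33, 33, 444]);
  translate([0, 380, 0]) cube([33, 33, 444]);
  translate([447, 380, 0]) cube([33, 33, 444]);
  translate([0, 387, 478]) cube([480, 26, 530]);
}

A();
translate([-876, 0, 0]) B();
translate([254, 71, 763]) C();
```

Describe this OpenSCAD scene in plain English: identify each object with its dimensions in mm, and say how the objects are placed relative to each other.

A is a table with a 820×768 mm rectangular top, 38 mm thick, top surface at z = 763 mm, supported by four 74×74 mm square legs, each inset 34 mm from the nearest pair of top edges, running from the floor. Four apron rails, 74 mm thick and 98 mm tall, run between adjacent legs with their top edges flush with the underside of the top and their outer faces flush with the legs' outer faces.

B is a rectangular picture frame lying in the x–z plane (depth along y). The opening is 460 mm wide (x) by 621 mm tall (z), surrounded by a border 53 mm wide on all four sides. The frame is 32 mm deep and is made of two full-height vertical stiles with two horizontal rails fitted between them.

C is a chair. The seat is a 480×413×34 mm slab with its top at z = 478 mm, on four 33×33 mm corner legs (flush with the seat edges, standing on z = 0). A flat backrest 26 mm thick, 530 mm tall, spans the full seat width and rises from the seat top along its +y edge, rear face flush with the rear of the seat.

The picture frame is on the floor beside the table on its −x side. The chair is on top of the table.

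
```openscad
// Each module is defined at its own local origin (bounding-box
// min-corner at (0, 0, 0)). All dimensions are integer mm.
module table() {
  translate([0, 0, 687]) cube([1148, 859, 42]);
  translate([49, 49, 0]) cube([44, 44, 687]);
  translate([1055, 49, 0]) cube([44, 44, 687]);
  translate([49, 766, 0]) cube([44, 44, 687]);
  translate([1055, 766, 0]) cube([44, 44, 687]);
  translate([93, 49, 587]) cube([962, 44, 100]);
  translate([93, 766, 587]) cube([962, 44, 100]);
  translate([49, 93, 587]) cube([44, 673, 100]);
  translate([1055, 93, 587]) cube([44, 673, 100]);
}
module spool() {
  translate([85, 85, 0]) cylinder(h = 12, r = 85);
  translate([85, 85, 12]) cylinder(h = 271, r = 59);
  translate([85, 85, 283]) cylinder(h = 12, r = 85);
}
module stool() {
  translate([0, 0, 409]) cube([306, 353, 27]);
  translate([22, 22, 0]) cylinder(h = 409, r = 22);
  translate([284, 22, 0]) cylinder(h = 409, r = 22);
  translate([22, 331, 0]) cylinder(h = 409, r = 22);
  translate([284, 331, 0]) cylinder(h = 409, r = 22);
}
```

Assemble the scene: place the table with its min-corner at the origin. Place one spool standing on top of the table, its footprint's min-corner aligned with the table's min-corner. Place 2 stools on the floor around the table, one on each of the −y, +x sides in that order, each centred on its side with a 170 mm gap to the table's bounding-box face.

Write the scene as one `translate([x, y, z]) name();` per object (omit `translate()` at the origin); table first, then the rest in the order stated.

table();
translate([0, 0, 729]) spool();
translate([421, -523, 0]) stool();
translate([1318, 253, 0]) stool();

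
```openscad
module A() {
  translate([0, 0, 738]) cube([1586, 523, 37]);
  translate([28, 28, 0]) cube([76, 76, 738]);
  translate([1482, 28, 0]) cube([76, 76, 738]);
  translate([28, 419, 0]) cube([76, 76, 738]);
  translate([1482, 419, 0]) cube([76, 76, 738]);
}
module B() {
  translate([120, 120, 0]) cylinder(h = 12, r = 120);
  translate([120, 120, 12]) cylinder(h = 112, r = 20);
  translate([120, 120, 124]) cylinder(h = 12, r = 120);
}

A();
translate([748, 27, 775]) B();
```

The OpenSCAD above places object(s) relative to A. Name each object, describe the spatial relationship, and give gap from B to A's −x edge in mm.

The spool's min-x is at 748; the table's min-x is 0; gap = 748 mm.

A is a table. B is a spool. The spool is on top of the table. The gap from the spool to the table's −x edge is 748 mm.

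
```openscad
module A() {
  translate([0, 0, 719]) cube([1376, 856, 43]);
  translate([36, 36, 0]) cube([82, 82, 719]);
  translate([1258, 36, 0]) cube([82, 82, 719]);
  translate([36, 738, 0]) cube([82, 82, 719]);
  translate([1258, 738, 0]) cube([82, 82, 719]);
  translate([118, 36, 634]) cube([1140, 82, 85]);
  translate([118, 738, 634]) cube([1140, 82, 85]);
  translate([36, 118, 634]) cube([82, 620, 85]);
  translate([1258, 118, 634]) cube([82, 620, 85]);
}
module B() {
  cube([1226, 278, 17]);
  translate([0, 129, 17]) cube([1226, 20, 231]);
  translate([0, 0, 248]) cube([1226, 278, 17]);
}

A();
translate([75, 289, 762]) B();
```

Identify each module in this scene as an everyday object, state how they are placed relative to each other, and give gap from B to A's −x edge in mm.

A is a table. B is an I-beam. The I-beam is on top of the table, centred. The gap from the I-beam to the table's −x edge is 75 mm.

The I-beam's min-x is at 75; the table's min-x is 0; gap = 75 mm.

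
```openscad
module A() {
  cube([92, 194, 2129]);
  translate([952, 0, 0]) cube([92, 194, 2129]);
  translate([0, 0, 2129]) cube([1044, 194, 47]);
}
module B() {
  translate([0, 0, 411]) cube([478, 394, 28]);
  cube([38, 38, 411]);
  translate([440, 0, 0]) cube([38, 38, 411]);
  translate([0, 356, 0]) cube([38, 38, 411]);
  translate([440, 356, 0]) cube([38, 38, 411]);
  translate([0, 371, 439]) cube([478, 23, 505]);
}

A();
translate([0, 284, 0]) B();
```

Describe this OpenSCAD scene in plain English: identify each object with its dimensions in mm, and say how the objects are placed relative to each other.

A is a rectangular door frame: two vertical jambs of 92×194 mm section, 2129 mm tall, with a clear opening 860 mm wide between their inner faces. A header 47 mm tall and 194 mm deep lies on top of the jambs and spans the full outside width.

B is a chair: 478×394 mm seat, 28 mm thick, top at z = 439 mm, on four 38 mm square corner legs flush with the seat edges. A 23 mm thick backrest slab spans the full seat width, extending 505 mm above the seat top, its back face flush with the seat's +y edge.

The chair is on the floor beside the door frame on its +y side.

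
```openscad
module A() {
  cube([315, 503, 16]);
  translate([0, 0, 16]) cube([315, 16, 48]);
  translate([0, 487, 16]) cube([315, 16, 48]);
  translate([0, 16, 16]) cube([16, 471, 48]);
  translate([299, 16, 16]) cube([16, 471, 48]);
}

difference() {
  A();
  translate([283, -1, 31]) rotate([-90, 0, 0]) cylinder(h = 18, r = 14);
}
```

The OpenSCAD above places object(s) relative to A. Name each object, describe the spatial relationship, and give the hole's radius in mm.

The subtracted cylinder has r = 14 mm.

A is an open box. The open box has a circular hole through its front wall. The hole's radius is 14 mm.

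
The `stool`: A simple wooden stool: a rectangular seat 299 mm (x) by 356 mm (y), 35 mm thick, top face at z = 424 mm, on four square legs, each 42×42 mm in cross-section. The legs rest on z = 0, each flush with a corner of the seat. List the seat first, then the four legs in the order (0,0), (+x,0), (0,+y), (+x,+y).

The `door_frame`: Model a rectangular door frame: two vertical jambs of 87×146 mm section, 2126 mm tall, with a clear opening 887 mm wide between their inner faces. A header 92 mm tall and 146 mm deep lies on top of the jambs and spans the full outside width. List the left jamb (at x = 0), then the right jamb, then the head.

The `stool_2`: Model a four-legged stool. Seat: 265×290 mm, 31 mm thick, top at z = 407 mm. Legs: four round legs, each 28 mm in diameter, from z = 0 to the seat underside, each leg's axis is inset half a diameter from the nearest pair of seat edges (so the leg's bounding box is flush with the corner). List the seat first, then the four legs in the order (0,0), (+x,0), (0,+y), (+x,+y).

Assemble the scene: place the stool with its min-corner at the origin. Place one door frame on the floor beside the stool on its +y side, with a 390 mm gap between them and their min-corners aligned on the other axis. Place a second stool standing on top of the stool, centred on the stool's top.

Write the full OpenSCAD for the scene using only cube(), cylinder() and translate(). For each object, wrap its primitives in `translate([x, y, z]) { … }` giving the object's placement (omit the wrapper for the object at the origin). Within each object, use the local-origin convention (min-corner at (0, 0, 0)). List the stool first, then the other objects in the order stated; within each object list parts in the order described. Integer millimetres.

translate([0, 0, 389]) cube([299, 356, 35]);
cube([42, 42, 389]);
translate([257, 0, 0]) cube([42, 42, 389]);
translate([0, 314, 0]) cube([42, 42, 389]);
translate([257, 314, 0]) cube([42, 42, 389]);
translate([0, 746, 0]) {
  cube([87, 146, 2126]);
  translate([974, 0, 0]) cube([87, 146, 2126]);
  translate([0, 0, 2126]) cube([1061, 146, 92]);
}
translate([17, 33, 424]) {
  translate([0, 0, 376]) cube([265, 290, 31]);
  translate([14, 14, 0]) cylinder(h = 376, r = 14);
  translate([251, 14, 0]) cylinder(h = 376, r = 14);
  translate([14, 276, 0]) cylinder(h = 376, r = 14);
  translate([251, 276, 0]) cylinder(h = 376, r = 14);
}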